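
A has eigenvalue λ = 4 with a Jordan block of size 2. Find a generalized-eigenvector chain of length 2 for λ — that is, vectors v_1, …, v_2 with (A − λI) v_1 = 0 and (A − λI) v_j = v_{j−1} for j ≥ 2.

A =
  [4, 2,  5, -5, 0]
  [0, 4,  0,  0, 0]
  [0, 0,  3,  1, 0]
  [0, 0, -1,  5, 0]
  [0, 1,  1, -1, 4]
A Jordan chain for λ = 4 of length 2:
v_1 = (2, 0, 0, 0, 1)ᵀ
v_2 = (0, 1, 0, 0, 0)ᵀ

Let N = A − (4)·I. We want v_2 with N^2 v_2 = 0 but N^1 v_2 ≠ 0; then v_{j-1} := N · v_j for j = 2, …, 2.

Pick v_2 = (0, 1, 0, 0, 0)ᵀ.
Then v_1 = N · v_2 = (2, 0, 0, 0, 1)ᵀ.

Sanity check: (A − (4)·I) v_1 = (0, 0, 0, 0, 0)ᵀ = 0. ✓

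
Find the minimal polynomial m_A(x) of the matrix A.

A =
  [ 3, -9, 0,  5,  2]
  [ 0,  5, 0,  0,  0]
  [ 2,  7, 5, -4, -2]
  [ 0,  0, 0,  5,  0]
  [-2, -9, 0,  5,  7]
x^2 - 10*x + 25

The characteristic polynomial is χ_A(x) = (x - 5)^5, so the eigenvalues are known. The minimal polynomial is
  m_A(x) = Π_λ (x − λ)^{k_λ}
where k_λ is the size of the *largest* Jordan block for λ (equivalently, the smallest k with (A − λI)^k v = 0 for every generalised eigenvector v of λ).

  λ = 5: largest Jordan block has size 2, contributing (x − 5)^2

So m_A(x) = (x - 5)^2 = x^2 - 10*x + 25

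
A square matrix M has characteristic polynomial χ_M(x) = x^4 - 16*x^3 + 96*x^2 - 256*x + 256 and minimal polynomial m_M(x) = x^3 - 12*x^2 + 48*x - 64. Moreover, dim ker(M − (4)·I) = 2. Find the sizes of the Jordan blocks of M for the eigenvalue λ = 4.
Block sizes for λ = 4: [3, 1]

Step 1 — from the characteristic polynomial, algebraic multiplicity of λ = 4 is 4. From dim ker(M − (4)·I) = 2, there are exactly 2 Jordan blocks for λ = 4.
Step 2 — from the minimal polynomial, the factor (x − 4)^3 tells us the largest block for λ = 4 has size 3.
Step 3 — with total size 4, 2 blocks, and largest block 3, the block sizes (in nonincreasing order) are [3, 1].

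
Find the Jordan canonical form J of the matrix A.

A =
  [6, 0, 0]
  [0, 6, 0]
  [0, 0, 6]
J_1(6) ⊕ J_1(6) ⊕ J_1(6)

The characteristic polynomial is
  det(x·I − A) = x^3 - 18*x^2 + 108*x - 216 = (x - 6)^3

Eigenvalues and multiplicities (the geometric multiplicity of λ is n − rank(A − λI), which equals the number of Jordan blocks for λ):
  λ = 6: algebraic multiplicity = 3, geometric multiplicity = 3

Determining the block sizes for each eigenvalue:
  λ = 6: gm = am = 3, so every block has size 1 → block sizes [1, 1, 1]

Assembling the blocks gives a Jordan form
J =
  [6, 0, 0]
  [0, 6, 0]
  [0, 0, 6]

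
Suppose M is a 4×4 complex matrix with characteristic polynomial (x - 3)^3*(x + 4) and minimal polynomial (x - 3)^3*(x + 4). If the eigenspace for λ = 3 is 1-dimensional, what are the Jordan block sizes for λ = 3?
Block sizes for λ = 3: [3]

Step 1 — from the characteristic polynomial, algebraic multiplicity of λ = 3 is 3. From dim ker(M − (3)·I) = 1, there are exactly 1 Jordan blocks for λ = 3.
Step 2 — from the minimal polynomial, the factor (x − 3)^3 tells us the largest block for λ = 3 has size 3.
Step 3 — with total size 3, 1 blocks, and largest block 3, the block sizes (in nonincreasing order) are [3].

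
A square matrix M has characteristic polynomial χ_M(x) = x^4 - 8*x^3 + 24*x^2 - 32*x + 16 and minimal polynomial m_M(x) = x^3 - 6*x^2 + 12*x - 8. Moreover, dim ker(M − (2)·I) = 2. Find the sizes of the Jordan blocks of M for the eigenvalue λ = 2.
Block sizes for λ = 2: [3, 1]

Step 1 — from the characteristic polynomial, algebraic multiplicity of λ = 2 is 4. From dim ker(M − (2)·I) = 2, there are exactly 2 Jordan blocks for λ = 2.
Step 2 — from the minimal polynomial, the factor (x − 2)^3 tells us the largest block for λ = 2 has size 3.
Step 3 — with total size 4, 2 blocks, and largest block 3, the block sizes (in nonincreasing order) are [3, 1].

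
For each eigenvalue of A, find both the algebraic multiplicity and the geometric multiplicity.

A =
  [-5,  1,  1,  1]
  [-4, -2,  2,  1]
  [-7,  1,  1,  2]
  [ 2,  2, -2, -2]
λ = -2: alg = 4, geom = 2

Step 1 — factor the characteristic polynomial to read off the algebraic multiplicities:
  χ_A(x) = (x + 2)^4

Step 2 — compute geometric multiplicities via the rank-nullity identity g(λ) = n − rank(A − λI):
  rank(A − (-2)·I) = 2, so dim ker(A − (-2)·I) = n − 2 = 2

Summary:
  λ = -2: algebraic multiplicity = 4, geometric multiplicity = 2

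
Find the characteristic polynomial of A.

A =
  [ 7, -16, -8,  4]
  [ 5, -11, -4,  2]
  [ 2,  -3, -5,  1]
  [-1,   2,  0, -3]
x^4 + 12*x^3 + 54*x^2 + 108*x + 81

Expanding det(x·I − A) (e.g. by cofactor expansion or by noting that A is similar to its Jordan form J, which has the same characteristic polynomial as A) gives
  χ_A(x) = x^4 + 12*x^3 + 54*x^2 + 108*x + 81
which factors as (x + 3)^4. The eigenvalues (with algebraic multiplicities) are λ = -3 with multiplicity 4.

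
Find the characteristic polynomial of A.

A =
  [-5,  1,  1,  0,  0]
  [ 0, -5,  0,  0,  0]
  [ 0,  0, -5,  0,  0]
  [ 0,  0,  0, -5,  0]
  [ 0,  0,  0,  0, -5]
x^5 + 25*x^4 + 250*x^3 + 1250*x^2 + 3125*x + 3125

Expanding det(x·I − A) (e.g. by cofactor expansion or by noting that A is similar to its Jordan form J, which has the same characteristic polynomial as A) gives
  χ_A(x) = x^5 + 25*x^4 + 250*x^3 + 1250*x^2 + 3125*x + 3125
which factors as (x + 5)^5. The eigenvalues (with algebraic multiplicities) are λ = -5 with multiplicity 5.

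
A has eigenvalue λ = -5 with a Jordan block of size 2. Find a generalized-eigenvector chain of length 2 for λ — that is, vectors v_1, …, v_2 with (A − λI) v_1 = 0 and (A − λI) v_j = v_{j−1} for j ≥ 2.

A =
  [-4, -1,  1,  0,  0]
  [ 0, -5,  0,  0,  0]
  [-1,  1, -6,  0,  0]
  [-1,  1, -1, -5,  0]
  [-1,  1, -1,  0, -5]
A Jordan chain for λ = -5 of length 2:
v_1 = (1, 0, -1, -1, -1)ᵀ
v_2 = (1, 0, 0, 0, 0)ᵀ

Let N = A − (-5)·I. We want v_2 with N^2 v_2 = 0 but N^1 v_2 ≠ 0; then v_{j-1} := N · v_j for j = 2, …, 2.

Pick v_2 = (1, 0, 0, 0, 0)ᵀ.
Then v_1 = N · v_2 = (1, 0, -1, -1, -1)ᵀ.

Sanity check: (A − (-5)·I) v_1 = (0, 0, 0, 0, 0)ᵀ = 0. ✓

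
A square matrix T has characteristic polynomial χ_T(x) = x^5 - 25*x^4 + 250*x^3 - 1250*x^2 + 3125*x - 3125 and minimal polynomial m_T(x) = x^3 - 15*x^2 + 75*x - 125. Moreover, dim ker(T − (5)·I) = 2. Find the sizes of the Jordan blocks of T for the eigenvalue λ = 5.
Block sizes for λ = 5: [3, 2]

Step 1 — from the characteristic polynomial, algebraic multiplicity of λ = 5 is 5. From dim ker(T − (5)·I) = 2, there are exactly 2 Jordan blocks for λ = 5.
Step 2 — from the minimal polynomial, the factor (x − 5)^3 tells us the largest block for λ = 5 has size 3.
Step 3 — with total size 5, 2 blocks, and largest block 3, the block sizes (in nonincreasing order) are [3, 2].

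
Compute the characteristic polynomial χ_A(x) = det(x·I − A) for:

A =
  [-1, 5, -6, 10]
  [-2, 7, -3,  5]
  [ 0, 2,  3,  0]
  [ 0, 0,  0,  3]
x^4 - 12*x^3 + 54*x^2 - 108*x + 81

Expanding det(x·I − A) (e.g. by cofactor expansion or by noting that A is similar to its Jordan form J, which has the same characteristic polynomial as A) gives
  χ_A(x) = x^4 - 12*x^3 + 54*x^2 - 108*x + 81
which factors as (x - 3)^4. The eigenvalues (with algebraic multiplicities) are λ = 3 with multiplicity 4.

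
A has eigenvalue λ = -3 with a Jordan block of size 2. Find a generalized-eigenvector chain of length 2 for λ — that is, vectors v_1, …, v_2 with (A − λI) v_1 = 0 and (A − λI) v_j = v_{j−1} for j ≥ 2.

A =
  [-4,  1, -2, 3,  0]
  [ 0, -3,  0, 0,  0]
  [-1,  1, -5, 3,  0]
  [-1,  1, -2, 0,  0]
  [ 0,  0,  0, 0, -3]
A Jordan chain for λ = -3 of length 2:
v_1 = (-1, 0, -1, -1, 0)ᵀ
v_2 = (1, 0, 0, 0, 0)ᵀ

Let N = A − (-3)·I. We want v_2 with N^2 v_2 = 0 but N^1 v_2 ≠ 0; then v_{j-1} := N · v_j for j = 2, …, 2.

Pick v_2 = (1, 0, 0, 0, 0)ᵀ.
Then v_1 = N · v_2 = (-1, 0, -1, -1, 0)ᵀ.

Sanity check: (A − (-3)·I) v_1 = (0, 0, 0, 0, 0)ᵀ = 0. ✓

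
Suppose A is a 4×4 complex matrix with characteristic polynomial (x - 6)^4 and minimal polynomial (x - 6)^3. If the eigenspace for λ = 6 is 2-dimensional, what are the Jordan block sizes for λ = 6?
Block sizes for λ = 6: [3, 1]

Step 1 — from the characteristic polynomial, algebraic multiplicity of λ = 6 is 4. From dim ker(A − (6)·I) = 2, there are exactly 2 Jordan blocks for λ = 6.
Step 2 — from the minimal polynomial, the factor (x − 6)^3 tells us the largest block for λ = 6 has size 3.
Step 3 — with total size 4, 2 blocks, and largest block 3, the block sizes (in nonincreasing order) are [3, 1].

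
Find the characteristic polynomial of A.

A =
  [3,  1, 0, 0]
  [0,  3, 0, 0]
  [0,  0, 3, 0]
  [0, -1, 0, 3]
x^4 - 12*x^3 + 54*x^2 - 108*x + 81

Expanding det(x·I − A) (e.g. by cofactor expansion or by noting that A is similar to its Jordan form J, which has the same characteristic polynomial as A) gives
  χ_A(x) = x^4 - 12*x^3 + 54*x^2 - 108*x + 81
which factors as (x - 3)^4. The eigenvalues (with algebraic multiplicities) are λ = 3 with multiplicity 4.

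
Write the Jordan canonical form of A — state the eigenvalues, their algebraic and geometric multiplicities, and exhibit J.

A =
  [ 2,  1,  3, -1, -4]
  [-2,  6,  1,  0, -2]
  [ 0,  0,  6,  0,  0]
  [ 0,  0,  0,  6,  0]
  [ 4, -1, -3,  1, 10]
J_3(6) ⊕ J_1(6) ⊕ J_1(6)

The characteristic polynomial is
  det(x·I − A) = x^5 - 30*x^4 + 360*x^3 - 2160*x^2 + 6480*x - 7776 = (x - 6)^5

Eigenvalues and multiplicities (the geometric multiplicity of λ is n − rank(A − λI), which equals the number of Jordan blocks for λ):
  λ = 6: algebraic multiplicity = 5, geometric multiplicity = 3

Determining the block sizes for each eigenvalue:
  λ = 6: with am = 5 and gm = 3, the partition is not yet determined (e.g. several partitions of 5 into 3 parts exist). Let N = A − (6)·I. Computing rank(N^1) = 2, rank(N^2) = 1, rank(N^3) = 0; the number of blocks of size ≥ j is rank(N^{j−1}) − rank(N^j), giving [3, 1, 1]. So we have 1 block(s) of size 3, 2 block(s) of size 1 → block sizes [3, 1, 1]

Assembling the blocks gives a Jordan form
J =
  [6, 1, 0, 0, 0]
  [0, 6, 1, 0, 0]
  [0, 0, 6, 0, 0]
  [0, 0, 0, 6, 0]
  [0, 0, 0, 0, 6]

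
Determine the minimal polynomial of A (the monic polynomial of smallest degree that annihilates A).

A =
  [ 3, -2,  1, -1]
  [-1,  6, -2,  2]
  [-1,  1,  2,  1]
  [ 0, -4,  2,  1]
x^3 - 9*x^2 + 27*x - 27

The characteristic polynomial is χ_A(x) = (x - 3)^4, so the eigenvalues are known. The minimal polynomial is
  m_A(x) = Π_λ (x − λ)^{k_λ}
where k_λ is the size of the *largest* Jordan block for λ (equivalently, the smallest k with (A − λI)^k v = 0 for every generalised eigenvector v of λ).

  λ = 3: largest Jordan block has size 3, contributing (x − 3)^3

So m_A(x) = (x - 3)^3 = x^3 - 9*x^2 + 27*x - 27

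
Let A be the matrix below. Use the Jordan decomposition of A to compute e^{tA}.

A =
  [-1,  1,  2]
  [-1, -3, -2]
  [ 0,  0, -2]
e^{tA} =
  [t*exp(-2*t) + exp(-2*t), t*exp(-2*t), 2*t*exp(-2*t)]
  [-t*exp(-2*t), -t*exp(-2*t) + exp(-2*t), -2*t*exp(-2*t)]
  [0, 0, exp(-2*t)]

Strategy: write A = P · J · P⁻¹ where J is a Jordan canonical form, so e^{tA} = P · e^{tJ} · P⁻¹, and e^{tJ} can be computed block-by-block.

A has Jordan form
J =
  [-2,  1,  0]
  [ 0, -2,  0]
  [ 0,  0, -2]
(up to reordering of blocks).

Per-block formulas:
  For a 2×2 Jordan block J_2(-2): exp(t · J_2(-2)) = e^(-2t)·(I + t·N), where N is the 2×2 nilpotent shift.
  For a 1×1 block at λ = -2: exp(t · [-2]) = [e^(-2t)].

After assembling e^{tJ} and conjugating by P, we get:

e^{tA} =
  [t*exp(-2*t) + exp(-2*t), t*exp(-2*t), 2*t*exp(-2*t)]
  [-t*exp(-2*t), -t*exp(-2*t) + exp(-2*t), -2*t*exp(-2*t)]
  [0, 0, exp(-2*t)]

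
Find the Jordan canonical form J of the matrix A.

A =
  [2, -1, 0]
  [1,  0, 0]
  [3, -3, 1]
J_2(1) ⊕ J_1(1)

The characteristic polynomial is
  det(x·I − A) = x^3 - 3*x^2 + 3*x - 1 = (x - 1)^3

Eigenvalues and multiplicities (the geometric multiplicity of λ is n − rank(A − λI), which equals the number of Jordan blocks for λ):
  λ = 1: algebraic multiplicity = 3, geometric multiplicity = 2

Determining the block sizes for each eigenvalue:
  λ = 1: 2 blocks summing to 3 forces exactly one block of size 2 and the rest size 1 → block sizes [2, 1]

Assembling the blocks gives a Jordan form
J =
  [1, 1, 0]
  [0, 1, 0]
  [0, 0, 1]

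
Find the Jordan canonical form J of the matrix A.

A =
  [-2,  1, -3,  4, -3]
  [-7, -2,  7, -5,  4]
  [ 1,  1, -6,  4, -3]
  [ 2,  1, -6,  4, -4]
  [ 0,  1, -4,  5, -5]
J_3(-3) ⊕ J_2(-1)

The characteristic polynomial is
  det(x·I − A) = x^5 + 11*x^4 + 46*x^3 + 90*x^2 + 81*x + 27 = (x + 1)^2*(x + 3)^3

Eigenvalues and multiplicities (the geometric multiplicity of λ is n − rank(A − λI), which equals the number of Jordan blocks for λ):
  λ = -3: algebraic multiplicity = 3, geometric multiplicity = 1
  λ = -1: algebraic multiplicity = 2, geometric multiplicity = 1

Determining the block sizes for each eigenvalue:
  λ = -3: one block (gm = 1), so the single block has size am = 3 → block sizes [3]
  λ = -1: one block (gm = 1), so the single block has size am = 2 → block sizes [2]

Assembling the blocks gives a Jordan form
J =
  [-3,  1,  0,  0,  0]
  [ 0, -3,  1,  0,  0]
  [ 0,  0, -3,  0,  0]
  [ 0,  0,  0, -1,  1]
  [ 0,  0,  0,  0, -1]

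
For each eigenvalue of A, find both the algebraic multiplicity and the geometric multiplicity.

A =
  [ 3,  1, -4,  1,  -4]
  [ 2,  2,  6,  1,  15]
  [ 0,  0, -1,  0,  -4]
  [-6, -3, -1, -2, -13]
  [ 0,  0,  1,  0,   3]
λ = 1: alg = 5, geom = 2

Step 1 — factor the characteristic polynomial to read off the algebraic multiplicities:
  χ_A(x) = (x - 1)^5

Step 2 — compute geometric multiplicities via the rank-nullity identity g(λ) = n − rank(A − λI):
  rank(A − (1)·I) = 3, so dim ker(A − (1)·I) = n − 3 = 2

Summary:
  λ = 1: algebraic multiplicity = 5, geometric multiplicity = 2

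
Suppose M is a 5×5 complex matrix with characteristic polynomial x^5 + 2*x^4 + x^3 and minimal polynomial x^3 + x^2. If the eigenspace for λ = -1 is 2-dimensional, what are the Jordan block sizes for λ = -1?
Block sizes for λ = -1: [1, 1]

Step 1 — from the characteristic polynomial, algebraic multiplicity of λ = -1 is 2. From dim ker(M − (-1)·I) = 2, there are exactly 2 Jordan blocks for λ = -1.
Step 2 — from the minimal polynomial, the factor (x + 1) tells us the largest block for λ = -1 has size 1.
Step 3 — with total size 2, 2 blocks, and largest block 1, the block sizes (in nonincreasing order) are [1, 1].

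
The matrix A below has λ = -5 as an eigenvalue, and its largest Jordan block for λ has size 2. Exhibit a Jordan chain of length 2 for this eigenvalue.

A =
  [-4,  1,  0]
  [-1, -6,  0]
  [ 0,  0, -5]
A Jordan chain for λ = -5 of length 2:
v_1 = (1, -1, 0)ᵀ
v_2 = (1, 0, 0)ᵀ

Let N = A − (-5)·I. We want v_2 with N^2 v_2 = 0 but N^1 v_2 ≠ 0; then v_{j-1} := N · v_j for j = 2, …, 2.

Pick v_2 = (1, 0, 0)ᵀ.
Then v_1 = N · v_2 = (1, -1, 0)ᵀ.

Sanity check: (A − (-5)·I) v_1 = (0, 0, 0)ᵀ = 0. ✓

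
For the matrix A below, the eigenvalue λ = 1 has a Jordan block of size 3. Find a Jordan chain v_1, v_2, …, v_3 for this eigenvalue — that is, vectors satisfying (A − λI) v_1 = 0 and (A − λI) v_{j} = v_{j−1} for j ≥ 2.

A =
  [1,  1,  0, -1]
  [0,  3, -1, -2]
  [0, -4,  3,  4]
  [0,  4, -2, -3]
A Jordan chain for λ = 1 of length 3:
v_1 = (-2, 0, 0, 0)ᵀ
v_2 = (1, 2, -4, 4)ᵀ
v_3 = (0, 1, 0, 0)ᵀ

Let N = A − (1)·I. We want v_3 with N^3 v_3 = 0 but N^2 v_3 ≠ 0; then v_{j-1} := N · v_j for j = 3, …, 2.

Pick v_3 = (0, 1, 0, 0)ᵀ.
Then v_2 = N · v_3 = (1, 2, -4, 4)ᵀ.
Then v_1 = N · v_2 = (-2, 0, 0, 0)ᵀ.

Sanity check: (A − (1)·I) v_1 = (0, 0, 0, 0)ᵀ = 0. ✓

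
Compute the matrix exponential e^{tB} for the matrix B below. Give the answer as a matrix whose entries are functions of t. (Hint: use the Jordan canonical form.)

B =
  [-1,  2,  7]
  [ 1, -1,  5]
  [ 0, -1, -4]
e^{tB} =
  [3*t^2*exp(-2*t)/2 + t*exp(-2*t) + exp(-2*t), -3*t^2*exp(-2*t)/2 + 2*t*exp(-2*t), 3*t^2*exp(-2*t)/2 + 7*t*exp(-2*t)]
  [t^2*exp(-2*t) + t*exp(-2*t), -t^2*exp(-2*t) + t*exp(-2*t) + exp(-2*t), t^2*exp(-2*t) + 5*t*exp(-2*t)]
  [-t^2*exp(-2*t)/2, t^2*exp(-2*t)/2 - t*exp(-2*t), -t^2*exp(-2*t)/2 - 2*t*exp(-2*t) + exp(-2*t)]

Strategy: write B = P · J · P⁻¹ where J is a Jordan canonical form, so e^{tB} = P · e^{tJ} · P⁻¹, and e^{tJ} can be computed block-by-block.

B has Jordan form
J =
  [-2,  1,  0]
  [ 0, -2,  1]
  [ 0,  0, -2]
(up to reordering of blocks).

Per-block formulas:
  For a 3×3 Jordan block J_3(-2): exp(t · J_3(-2)) = e^(-2t)·(I + t·N + (t^2/2)·N^2), where N is the 3×3 nilpotent shift.

After assembling e^{tJ} and conjugating by P, we get:

e^{tB} =
  [3*t^2*exp(-2*t)/2 + t*exp(-2*t) + exp(-2*t), -3*t^2*exp(-2*t)/2 + 2*t*exp(-2*t), 3*t^2*exp(-2*t)/2 + 7*t*exp(-2*t)]
  [t^2*exp(-2*t) + t*exp(-2*t), -t^2*exp(-2*t) + t*exp(-2*t) + exp(-2*t), t^2*exp(-2*t) + 5*t*exp(-2*t)]
  [-t^2*exp(-2*t)/2, t^2*exp(-2*t)/2 - t*exp(-2*t), -t^2*exp(-2*t)/2 - 2*t*exp(-2*t) + exp(-2*t)]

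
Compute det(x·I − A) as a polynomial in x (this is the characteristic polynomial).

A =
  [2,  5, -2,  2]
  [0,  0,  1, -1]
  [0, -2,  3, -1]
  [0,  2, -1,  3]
x^4 - 8*x^3 + 24*x^2 - 32*x + 16

Expanding det(x·I − A) (e.g. by cofactor expansion or by noting that A is similar to its Jordan form J, which has the same characteristic polynomial as A) gives
  χ_A(x) = x^4 - 8*x^3 + 24*x^2 - 32*x + 16
which factors as (x - 2)^4. The eigenvalues (with algebraic multiplicities) are λ = 2 with multiplicity 4.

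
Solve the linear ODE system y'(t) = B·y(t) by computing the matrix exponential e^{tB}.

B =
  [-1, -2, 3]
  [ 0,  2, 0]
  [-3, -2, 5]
e^{tB} =
  [-3*t*exp(2*t) + exp(2*t), -2*t*exp(2*t), 3*t*exp(2*t)]
  [0, exp(2*t), 0]
  [-3*t*exp(2*t), -2*t*exp(2*t), 3*t*exp(2*t) + exp(2*t)]

Strategy: write B = P · J · P⁻¹ where J is a Jordan canonical form, so e^{tB} = P · e^{tJ} · P⁻¹, and e^{tJ} can be computed block-by-block.

B has Jordan form
J =
  [2, 1, 0]
  [0, 2, 0]
  [0, 0, 2]
(up to reordering of blocks).

Per-block formulas:
  For a 2×2 Jordan block J_2(2): exp(t · J_2(2)) = e^(2t)·(I + t·N), where N is the 2×2 nilpotent shift.
  For a 1×1 block at λ = 2: exp(t · [2]) = [e^(2t)].

After assembling e^{tJ} and conjugating by P, we get:

e^{tB} =
  [-3*t*exp(2*t) + exp(2*t), -2*t*exp(2*t), 3*t*exp(2*t)]
  [0, exp(2*t), 0]
  [-3*t*exp(2*t), -2*t*exp(2*t), 3*t*exp(2*t) + exp(2*t)]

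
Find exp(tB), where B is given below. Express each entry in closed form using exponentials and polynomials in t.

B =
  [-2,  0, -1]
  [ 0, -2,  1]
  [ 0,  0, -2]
e^{tB} =
  [exp(-2*t), 0, -t*exp(-2*t)]
  [0, exp(-2*t), t*exp(-2*t)]
  [0, 0, exp(-2*t)]

Strategy: write B = P · J · P⁻¹ where J is a Jordan canonical form, so e^{tB} = P · e^{tJ} · P⁻¹, and e^{tJ} can be computed block-by-block.

B has Jordan form
J =
  [-2,  1,  0]
  [ 0, -2,  0]
  [ 0,  0, -2]
(up to reordering of blocks).

Per-block formulas:
  For a 1×1 block at λ = -2: exp(t · [-2]) = [e^(-2t)].
  For a 2×2 Jordan block J_2(-2): exp(t · J_2(-2)) = e^(-2t)·(I + t·N), where N is the 2×2 nilpotent shift.

After assembling e^{tJ} and conjugating by P, we get:

e^{tB} =
  [exp(-2*t), 0, -t*exp(-2*t)]
  [0, exp(-2*t), t*exp(-2*t)]
  [0, 0, exp(-2*t)]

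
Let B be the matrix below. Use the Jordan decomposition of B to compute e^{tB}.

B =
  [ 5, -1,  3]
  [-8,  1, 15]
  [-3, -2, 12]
e^{tB} =
  [-t*exp(6*t) + exp(6*t), -t*exp(6*t), 3*t*exp(6*t)]
  [3*t^2*exp(6*t)/2 - 8*t*exp(6*t), 3*t^2*exp(6*t)/2 - 5*t*exp(6*t) + exp(6*t), -9*t^2*exp(6*t)/2 + 15*t*exp(6*t)]
  [t^2*exp(6*t)/2 - 3*t*exp(6*t), t^2*exp(6*t)/2 - 2*t*exp(6*t), -3*t^2*exp(6*t)/2 + 6*t*exp(6*t) + exp(6*t)]

Strategy: write B = P · J · P⁻¹ where J is a Jordan canonical form, so e^{tB} = P · e^{tJ} · P⁻¹, and e^{tJ} can be computed block-by-block.

B has Jordan form
J =
  [6, 1, 0]
  [0, 6, 1]
  [0, 0, 6]
(up to reordering of blocks).

Per-block formulas:
  For a 3×3 Jordan block J_3(6): exp(t · J_3(6)) = e^(6t)·(I + t·N + (t^2/2)·N^2), where N is the 3×3 nilpotent shift.

After assembling e^{tJ} and conjugating by P, we get:

e^{tB} =
  [-t*exp(6*t) + exp(6*t), -t*exp(6*t), 3*t*exp(6*t)]
  [3*t^2*exp(6*t)/2 - 8*t*exp(6*t), 3*t^2*exp(6*t)/2 - 5*t*exp(6*t) + exp(6*t), -9*t^2*exp(6*t)/2 + 15*t*exp(6*t)]
  [t^2*exp(6*t)/2 - 3*t*exp(6*t), t^2*exp(6*t)/2 - 2*t*exp(6*t), -3*t^2*exp(6*t)/2 + 6*t*exp(6*t) + exp(6*t)]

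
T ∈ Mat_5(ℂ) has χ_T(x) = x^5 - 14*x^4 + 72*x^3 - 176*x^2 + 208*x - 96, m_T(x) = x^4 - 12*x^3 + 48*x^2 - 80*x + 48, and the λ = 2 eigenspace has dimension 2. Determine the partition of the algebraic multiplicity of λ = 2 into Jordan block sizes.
Block sizes for λ = 2: [3, 1]

Step 1 — from the characteristic polynomial, algebraic multiplicity of λ = 2 is 4. From dim ker(T − (2)·I) = 2, there are exactly 2 Jordan blocks for λ = 2.
Step 2 — from the minimal polynomial, the factor (x − 2)^3 tells us the largest block for λ = 2 has size 3.
Step 3 — with total size 4, 2 blocks, and largest block 3, the block sizes (in nonincreasing order) are [3, 1].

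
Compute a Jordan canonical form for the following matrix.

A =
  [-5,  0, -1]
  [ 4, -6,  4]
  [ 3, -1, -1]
J_3(-4)

The characteristic polynomial is
  det(x·I − A) = x^3 + 12*x^2 + 48*x + 64 = (x + 4)^3

Eigenvalues and multiplicities (the geometric multiplicity of λ is n − rank(A − λI), which equals the number of Jordan blocks for λ):
  λ = -4: algebraic multiplicity = 3, geometric multiplicity = 1

Determining the block sizes for each eigenvalue:
  λ = -4: one block (gm = 1), so the single block has size am = 3 → block sizes [3]

Assembling the blocks gives a Jordan form
J =
  [-4,  1,  0]
  [ 0, -4,  1]
  [ 0,  0, -4]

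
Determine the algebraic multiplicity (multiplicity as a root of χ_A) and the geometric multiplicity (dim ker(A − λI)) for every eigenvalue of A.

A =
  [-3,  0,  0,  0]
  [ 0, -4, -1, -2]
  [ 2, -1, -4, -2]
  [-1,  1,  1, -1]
λ = -3: alg = 4, geom = 2

Step 1 — factor the characteristic polynomial to read off the algebraic multiplicities:
  χ_A(x) = (x + 3)^4

Step 2 — compute geometric multiplicities via the rank-nullity identity g(λ) = n − rank(A − λI):
  rank(A − (-3)·I) = 2, so dim ker(A − (-3)·I) = n − 2 = 2

Summary:
  λ = -3: algebraic multiplicity = 4, geometric multiplicity = 2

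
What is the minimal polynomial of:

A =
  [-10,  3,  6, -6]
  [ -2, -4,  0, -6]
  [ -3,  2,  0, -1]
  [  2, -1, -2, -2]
x^2 + 8*x + 16

The characteristic polynomial is χ_A(x) = (x + 4)^4, so the eigenvalues are known. The minimal polynomial is
  m_A(x) = Π_λ (x − λ)^{k_λ}
where k_λ is the size of the *largest* Jordan block for λ (equivalently, the smallest k with (A − λI)^k v = 0 for every generalised eigenvector v of λ).

  λ = -4: largest Jordan block has size 2, contributing (x + 4)^2

So m_A(x) = (x + 4)^2 = x^2 + 8*x + 16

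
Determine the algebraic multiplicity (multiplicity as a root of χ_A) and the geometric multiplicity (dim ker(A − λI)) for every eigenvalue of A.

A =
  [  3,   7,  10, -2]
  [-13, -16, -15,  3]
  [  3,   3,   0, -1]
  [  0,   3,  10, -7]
λ = -5: alg = 4, geom = 2

Step 1 — factor the characteristic polynomial to read off the algebraic multiplicities:
  χ_A(x) = (x + 5)^4

Step 2 — compute geometric multiplicities via the rank-nullity identity g(λ) = n − rank(A − λI):
  rank(A − (-5)·I) = 2, so dim ker(A − (-5)·I) = n − 2 = 2

Summary:
  λ = -5: algebraic multiplicity = 4, geometric multiplicity = 2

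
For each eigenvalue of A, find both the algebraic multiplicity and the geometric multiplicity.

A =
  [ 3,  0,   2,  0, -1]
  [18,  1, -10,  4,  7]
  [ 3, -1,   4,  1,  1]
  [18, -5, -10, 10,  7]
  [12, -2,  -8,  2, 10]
λ = 5: alg = 2, geom = 2; λ = 6: alg = 3, geom = 2

Step 1 — factor the characteristic polynomial to read off the algebraic multiplicities:
  χ_A(x) = (x - 6)^3*(x - 5)^2

Step 2 — compute geometric multiplicities via the rank-nullity identity g(λ) = n − rank(A − λI):
  rank(A − (5)·I) = 3, so dim ker(A − (5)·I) = n − 3 = 2
  rank(A − (6)·I) = 3, so dim ker(A − (6)·I) = n − 3 = 2

Summary:
  λ = 5: algebraic multiplicity = 2, geometric multiplicity = 2
  λ = 6: algebraic multiplicity = 3, geometric multiplicity = 2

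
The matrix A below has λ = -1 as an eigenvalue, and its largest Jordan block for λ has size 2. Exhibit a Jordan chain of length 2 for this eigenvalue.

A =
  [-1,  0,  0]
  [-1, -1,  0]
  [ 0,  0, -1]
A Jordan chain for λ = -1 of length 2:
v_1 = (0, -1, 0)ᵀ
v_2 = (1, 0, 0)ᵀ

Let N = A − (-1)·I. We want v_2 with N^2 v_2 = 0 but N^1 v_2 ≠ 0; then v_{j-1} := N · v_j for j = 2, …, 2.

Pick v_2 = (1, 0, 0)ᵀ.
Then v_1 = N · v_2 = (0, -1, 0)ᵀ.

Sanity check: (A − (-1)·I) v_1 = (0, 0, 0)ᵀ = 0. ✓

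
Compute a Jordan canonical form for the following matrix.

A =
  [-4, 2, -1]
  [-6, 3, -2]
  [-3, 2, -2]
J_2(-1) ⊕ J_1(-1)

The characteristic polynomial is
  det(x·I − A) = x^3 + 3*x^2 + 3*x + 1 = (x + 1)^3

Eigenvalues and multiplicities (the geometric multiplicity of λ is n − rank(A − λI), which equals the number of Jordan blocks for λ):
  λ = -1: algebraic multiplicity = 3, geometric multiplicity = 2

Determining the block sizes for each eigenvalue:
  λ = -1: 2 blocks summing to 3 forces exactly one block of size 2 and the rest size 1 → block sizes [2, 1]

Assembling the blocks gives a Jordan form
J =
  [-1,  1,  0]
  [ 0, -1,  0]
  [ 0,  0, -1]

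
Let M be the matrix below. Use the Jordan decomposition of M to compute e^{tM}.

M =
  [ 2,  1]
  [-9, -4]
e^{tM} =
  [3*t*exp(-t) + exp(-t), t*exp(-t)]
  [-9*t*exp(-t), -3*t*exp(-t) + exp(-t)]

Strategy: write M = P · J · P⁻¹ where J is a Jordan canonical form, so e^{tM} = P · e^{tJ} · P⁻¹, and e^{tJ} can be computed block-by-block.

M has Jordan form
J =
  [-1,  1]
  [ 0, -1]
(up to reordering of blocks).

Per-block formulas:
  For a 2×2 Jordan block J_2(-1): exp(t · J_2(-1)) = e^(-1t)·(I + t·N), where N is the 2×2 nilpotent shift.

After assembling e^{tJ} and conjugating by P, we get:

e^{tM} =
  [3*t*exp(-t) + exp(-t), t*exp(-t)]
  [-9*t*exp(-t), -3*t*exp(-t) + exp(-t)]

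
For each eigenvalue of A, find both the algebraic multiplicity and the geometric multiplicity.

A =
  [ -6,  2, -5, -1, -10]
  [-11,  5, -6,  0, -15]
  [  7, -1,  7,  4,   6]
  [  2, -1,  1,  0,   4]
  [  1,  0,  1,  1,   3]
λ = 1: alg = 3, geom = 1; λ = 3: alg = 2, geom = 1

Step 1 — factor the characteristic polynomial to read off the algebraic multiplicities:
  χ_A(x) = (x - 3)^2*(x - 1)^3

Step 2 — compute geometric multiplicities via the rank-nullity identity g(λ) = n − rank(A − λI):
  rank(A − (1)·I) = 4, so dim ker(A − (1)·I) = n − 4 = 1
  rank(A − (3)·I) = 4, so dim ker(A − (3)·I) = n − 4 = 1

Summary:
  λ = 1: algebraic multiplicity = 3, geometric multiplicity = 1
  λ = 3: algebraic multiplicity = 2, geometric multiplicity = 1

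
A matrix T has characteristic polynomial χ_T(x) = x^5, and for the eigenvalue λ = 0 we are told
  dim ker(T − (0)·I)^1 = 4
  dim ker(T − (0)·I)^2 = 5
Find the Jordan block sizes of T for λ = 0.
Block sizes for λ = 0: [2, 1, 1, 1]

From the dimensions of kernels of powers, the number of Jordan blocks of size at least j is d_j − d_{j−1} where d_j = dim ker(N^j) (with d_0 = 0). Computing the differences gives [4, 1].
The number of blocks of size exactly k is (#blocks of size ≥ k) − (#blocks of size ≥ k + 1), so the partition is: 3 block(s) of size 1, 1 block(s) of size 2.
In nonincreasing order the block sizes are [2, 1, 1, 1].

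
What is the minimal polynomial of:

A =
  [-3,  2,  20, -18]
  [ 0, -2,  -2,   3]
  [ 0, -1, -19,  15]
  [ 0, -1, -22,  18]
x^3 + 3*x^2 - 9*x - 27

The characteristic polynomial is χ_A(x) = (x - 3)*(x + 3)^3, so the eigenvalues are known. The minimal polynomial is
  m_A(x) = Π_λ (x − λ)^{k_λ}
where k_λ is the size of the *largest* Jordan block for λ (equivalently, the smallest k with (A − λI)^k v = 0 for every generalised eigenvector v of λ).

  λ = -3: largest Jordan block has size 2, contributing (x + 3)^2
  λ = 3: largest Jordan block has size 1, contributing (x − 3)

So m_A(x) = (x - 3)*(x + 3)^2 = x^3 + 3*x^2 - 9*x - 27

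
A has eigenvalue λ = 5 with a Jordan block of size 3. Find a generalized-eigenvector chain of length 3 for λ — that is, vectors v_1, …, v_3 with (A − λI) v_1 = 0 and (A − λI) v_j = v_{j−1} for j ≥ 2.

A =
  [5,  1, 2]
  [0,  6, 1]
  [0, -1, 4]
A Jordan chain for λ = 5 of length 3:
v_1 = (-1, 0, 0)ᵀ
v_2 = (1, 1, -1)ᵀ
v_3 = (0, 1, 0)ᵀ

Let N = A − (5)·I. We want v_3 with N^3 v_3 = 0 but N^2 v_3 ≠ 0; then v_{j-1} := N · v_j for j = 3, …, 2.

Pick v_3 = (0, 1, 0)ᵀ.
Then v_2 = N · v_3 = (1, 1, -1)ᵀ.
Then v_1 = N · v_2 = (-1, 0, 0)ᵀ.

Sanity check: (A − (5)·I) v_1 = (0, 0, 0)ᵀ = 0. ✓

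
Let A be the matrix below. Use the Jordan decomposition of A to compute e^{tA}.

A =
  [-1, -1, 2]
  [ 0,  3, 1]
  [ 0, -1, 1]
e^{tA} =
  [exp(-t), -t*exp(2*t), -t*exp(2*t) + exp(2*t) - exp(-t)]
  [0, t*exp(2*t) + exp(2*t), t*exp(2*t)]
  [0, -t*exp(2*t), -t*exp(2*t) + exp(2*t)]

Strategy: write A = P · J · P⁻¹ where J is a Jordan canonical form, so e^{tA} = P · e^{tJ} · P⁻¹, and e^{tJ} can be computed block-by-block.

A has Jordan form
J =
  [-1, 0, 0]
  [ 0, 2, 1]
  [ 0, 0, 2]
(up to reordering of blocks).

Per-block formulas:
  For a 2×2 Jordan block J_2(2): exp(t · J_2(2)) = e^(2t)·(I + t·N), where N is the 2×2 nilpotent shift.
  For a 1×1 block at λ = -1: exp(t · [-1]) = [e^(-1t)].

After assembling e^{tJ} and conjugating by P, we get:

e^{tA} =
  [exp(-t), -t*exp(2*t), -t*exp(2*t) + exp(2*t) - exp(-t)]
  [0, t*exp(2*t) + exp(2*t), t*exp(2*t)]
  [0, -t*exp(2*t), -t*exp(2*t) + exp(2*t)]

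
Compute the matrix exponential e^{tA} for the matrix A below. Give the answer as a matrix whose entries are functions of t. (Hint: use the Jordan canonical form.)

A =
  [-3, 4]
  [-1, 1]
e^{tA} =
  [-2*t*exp(-t) + exp(-t), 4*t*exp(-t)]
  [-t*exp(-t), 2*t*exp(-t) + exp(-t)]

Strategy: write A = P · J · P⁻¹ where J is a Jordan canonical form, so e^{tA} = P · e^{tJ} · P⁻¹, and e^{tJ} can be computed block-by-block.

A has Jordan form
J =
  [-1,  1]
  [ 0, -1]
(up to reordering of blocks).

Per-block formulas:
  For a 2×2 Jordan block J_2(-1): exp(t · J_2(-1)) = e^(-1t)·(I + t·N), where N is the 2×2 nilpotent shift.

After assembling e^{tJ} and conjugating by P, we get:

e^{tA} =
  [-2*t*exp(-t) + exp(-t), 4*t*exp(-t)]
  [-t*exp(-t), 2*t*exp(-t) + exp(-t)]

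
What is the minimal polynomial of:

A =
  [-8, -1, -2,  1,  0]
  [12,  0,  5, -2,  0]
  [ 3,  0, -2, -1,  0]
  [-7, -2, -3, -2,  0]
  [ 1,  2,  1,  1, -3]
x^3 + 9*x^2 + 27*x + 27

The characteristic polynomial is χ_A(x) = (x + 3)^5, so the eigenvalues are known. The minimal polynomial is
  m_A(x) = Π_λ (x − λ)^{k_λ}
where k_λ is the size of the *largest* Jordan block for λ (equivalently, the smallest k with (A − λI)^k v = 0 for every generalised eigenvector v of λ).

  λ = -3: largest Jordan block has size 3, contributing (x + 3)^3

So m_A(x) = (x + 3)^3 = x^3 + 9*x^2 + 27*x + 27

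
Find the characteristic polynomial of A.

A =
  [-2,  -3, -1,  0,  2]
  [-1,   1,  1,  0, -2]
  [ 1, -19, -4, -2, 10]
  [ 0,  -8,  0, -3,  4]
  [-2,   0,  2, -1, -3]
x^5 + 11*x^4 + 46*x^3 + 90*x^2 + 81*x + 27

Expanding det(x·I − A) (e.g. by cofactor expansion or by noting that A is similar to its Jordan form J, which has the same characteristic polynomial as A) gives
  χ_A(x) = x^5 + 11*x^4 + 46*x^3 + 90*x^2 + 81*x + 27
which factors as (x + 1)^2*(x + 3)^3. The eigenvalues (with algebraic multiplicities) are λ = -3 with multiplicity 3, λ = -1 with multiplicity 2.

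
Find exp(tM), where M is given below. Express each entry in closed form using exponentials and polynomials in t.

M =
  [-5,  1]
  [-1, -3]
e^{tM} =
  [-t*exp(-4*t) + exp(-4*t), t*exp(-4*t)]
  [-t*exp(-4*t), t*exp(-4*t) + exp(-4*t)]

Strategy: write M = P · J · P⁻¹ where J is a Jordan canonical form, so e^{tM} = P · e^{tJ} · P⁻¹, and e^{tJ} can be computed block-by-block.

M has Jordan form
J =
  [-4,  1]
  [ 0, -4]
(up to reordering of blocks).

Per-block formulas:
  For a 2×2 Jordan block J_2(-4): exp(t · J_2(-4)) = e^(-4t)·(I + t·N), where N is the 2×2 nilpotent shift.

After assembling e^{tJ} and conjugating by P, we get:

e^{tM} =
  [-t*exp(-4*t) + exp(-4*t), t*exp(-4*t)]
  [-t*exp(-4*t), t*exp(-4*t) + exp(-4*t)]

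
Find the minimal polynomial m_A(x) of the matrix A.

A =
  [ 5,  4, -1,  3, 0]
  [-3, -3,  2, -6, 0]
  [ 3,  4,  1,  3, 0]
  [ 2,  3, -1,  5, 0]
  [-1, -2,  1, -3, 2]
x^3 - 6*x^2 + 12*x - 8

The characteristic polynomial is χ_A(x) = (x - 2)^5, so the eigenvalues are known. The minimal polynomial is
  m_A(x) = Π_λ (x − λ)^{k_λ}
where k_λ is the size of the *largest* Jordan block for λ (equivalently, the smallest k with (A − λI)^k v = 0 for every generalised eigenvector v of λ).

  λ = 2: largest Jordan block has size 3, contributing (x − 2)^3

So m_A(x) = (x - 2)^3 = x^3 - 6*x^2 + 12*x - 8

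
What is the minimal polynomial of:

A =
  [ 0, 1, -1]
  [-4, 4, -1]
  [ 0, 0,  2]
x^3 - 6*x^2 + 12*x - 8

The characteristic polynomial is χ_A(x) = (x - 2)^3, so the eigenvalues are known. The minimal polynomial is
  m_A(x) = Π_λ (x − λ)^{k_λ}
where k_λ is the size of the *largest* Jordan block for λ (equivalently, the smallest k with (A − λI)^k v = 0 for every generalised eigenvector v of λ).

  λ = 2: largest Jordan block has size 3, contributing (x − 2)^3

So m_A(x) = (x - 2)^3 = x^3 - 6*x^2 + 12*x - 8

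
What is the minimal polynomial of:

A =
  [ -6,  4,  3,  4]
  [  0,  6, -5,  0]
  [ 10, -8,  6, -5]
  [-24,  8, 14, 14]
x^4 - 20*x^3 + 144*x^2 - 432*x + 432

The characteristic polynomial is χ_A(x) = (x - 6)^3*(x - 2), so the eigenvalues are known. The minimal polynomial is
  m_A(x) = Π_λ (x − λ)^{k_λ}
where k_λ is the size of the *largest* Jordan block for λ (equivalently, the smallest k with (A − λI)^k v = 0 for every generalised eigenvector v of λ).

  λ = 2: largest Jordan block has size 1, contributing (x − 2)
  λ = 6: largest Jordan block has size 3, contributing (x − 6)^3

So m_A(x) = (x - 6)^3*(x - 2) = x^4 - 20*x^3 + 144*x^2 - 432*x + 432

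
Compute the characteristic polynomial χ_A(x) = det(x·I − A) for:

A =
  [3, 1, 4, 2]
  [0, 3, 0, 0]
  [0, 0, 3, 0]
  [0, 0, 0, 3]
x^4 - 12*x^3 + 54*x^2 - 108*x + 81

Expanding det(x·I − A) (e.g. by cofactor expansion or by noting that A is similar to its Jordan form J, which has the same characteristic polynomial as A) gives
  χ_A(x) = x^4 - 12*x^3 + 54*x^2 - 108*x + 81
which factors as (x - 3)^4. The eigenvalues (with algebraic multiplicities) are λ = 3 with multiplicity 4.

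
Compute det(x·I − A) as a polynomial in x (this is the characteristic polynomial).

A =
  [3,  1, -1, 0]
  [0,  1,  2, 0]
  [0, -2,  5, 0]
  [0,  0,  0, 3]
x^4 - 12*x^3 + 54*x^2 - 108*x + 81

Expanding det(x·I − A) (e.g. by cofactor expansion or by noting that A is similar to its Jordan form J, which has the same characteristic polynomial as A) gives
  χ_A(x) = x^4 - 12*x^3 + 54*x^2 - 108*x + 81
which factors as (x - 3)^4. The eigenvalues (with algebraic multiplicities) are λ = 3 with multiplicity 4.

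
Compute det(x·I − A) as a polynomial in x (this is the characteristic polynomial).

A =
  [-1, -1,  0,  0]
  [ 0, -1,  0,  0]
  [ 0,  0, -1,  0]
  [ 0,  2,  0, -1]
x^4 + 4*x^3 + 6*x^2 + 4*x + 1

Expanding det(x·I − A) (e.g. by cofactor expansion or by noting that A is similar to its Jordan form J, which has the same characteristic polynomial as A) gives
  χ_A(x) = x^4 + 4*x^3 + 6*x^2 + 4*x + 1
which factors as (x + 1)^4. The eigenvalues (with algebraic multiplicities) are λ = -1 with multiplicity 4.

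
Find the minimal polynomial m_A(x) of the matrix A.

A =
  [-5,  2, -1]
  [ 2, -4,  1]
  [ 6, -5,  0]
x^3 + 9*x^2 + 27*x + 27

The characteristic polynomial is χ_A(x) = (x + 3)^3, so the eigenvalues are known. The minimal polynomial is
  m_A(x) = Π_λ (x − λ)^{k_λ}
where k_λ is the size of the *largest* Jordan block for λ (equivalently, the smallest k with (A − λI)^k v = 0 for every generalised eigenvector v of λ).

  λ = -3: largest Jordan block has size 3, contributing (x + 3)^3

So m_A(x) = (x + 3)^3 = x^3 + 9*x^2 + 27*x + 27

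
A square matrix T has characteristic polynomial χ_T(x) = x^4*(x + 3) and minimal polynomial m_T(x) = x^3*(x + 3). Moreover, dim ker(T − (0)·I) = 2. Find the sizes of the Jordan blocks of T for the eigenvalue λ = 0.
Block sizes for λ = 0: [3, 1]

Step 1 — from the characteristic polynomial, algebraic multiplicity of λ = 0 is 4. From dim ker(T − (0)·I) = 2, there are exactly 2 Jordan blocks for λ = 0.
Step 2 — from the minimal polynomial, the factor (x − 0)^3 tells us the largest block for λ = 0 has size 3.
Step 3 — with total size 4, 2 blocks, and largest block 3, the block sizes (in nonincreasing order) are [3, 1].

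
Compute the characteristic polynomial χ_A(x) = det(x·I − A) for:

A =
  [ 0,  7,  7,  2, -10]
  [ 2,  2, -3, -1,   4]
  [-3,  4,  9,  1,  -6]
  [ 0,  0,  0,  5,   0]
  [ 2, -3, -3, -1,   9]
x^5 - 25*x^4 + 250*x^3 - 1250*x^2 + 3125*x - 3125

Expanding det(x·I − A) (e.g. by cofactor expansion or by noting that A is similar to its Jordan form J, which has the same characteristic polynomial as A) gives
  χ_A(x) = x^5 - 25*x^4 + 250*x^3 - 1250*x^2 + 3125*x - 3125
which factors as (x - 5)^5. The eigenvalues (with algebraic multiplicities) are λ = 5 with multiplicity 5.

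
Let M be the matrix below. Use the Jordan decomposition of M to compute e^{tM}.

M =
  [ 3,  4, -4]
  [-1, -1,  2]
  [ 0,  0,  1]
e^{tM} =
  [2*t*exp(t) + exp(t), 4*t*exp(t), -4*t*exp(t)]
  [-t*exp(t), -2*t*exp(t) + exp(t), 2*t*exp(t)]
  [0, 0, exp(t)]

Strategy: write M = P · J · P⁻¹ where J is a Jordan canonical form, so e^{tM} = P · e^{tJ} · P⁻¹, and e^{tJ} can be computed block-by-block.

M has Jordan form
J =
  [1, 1, 0]
  [0, 1, 0]
  [0, 0, 1]
(up to reordering of blocks).

Per-block formulas:
  For a 2×2 Jordan block J_2(1): exp(t · J_2(1)) = e^(1t)·(I + t·N), where N is the 2×2 nilpotent shift.
  For a 1×1 block at λ = 1: exp(t · [1]) = [e^(1t)].

After assembling e^{tJ} and conjugating by P, we get:

e^{tM} =
  [2*t*exp(t) + exp(t), 4*t*exp(t), -4*t*exp(t)]
  [-t*exp(t), -2*t*exp(t) + exp(t), 2*t*exp(t)]
  [0, 0, exp(t)]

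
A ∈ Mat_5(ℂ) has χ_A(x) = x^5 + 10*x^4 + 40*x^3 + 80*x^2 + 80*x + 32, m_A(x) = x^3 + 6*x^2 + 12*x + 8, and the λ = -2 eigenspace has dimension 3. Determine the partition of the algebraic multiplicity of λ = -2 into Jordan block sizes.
Block sizes for λ = -2: [3, 1, 1]

Step 1 — from the characteristic polynomial, algebraic multiplicity of λ = -2 is 5. From dim ker(A − (-2)·I) = 3, there are exactly 3 Jordan blocks for λ = -2.
Step 2 — from the minimal polynomial, the factor (x + 2)^3 tells us the largest block for λ = -2 has size 3.
Step 3 — with total size 5, 3 blocks, and largest block 3, the block sizes (in nonincreasing order) are [3, 1, 1].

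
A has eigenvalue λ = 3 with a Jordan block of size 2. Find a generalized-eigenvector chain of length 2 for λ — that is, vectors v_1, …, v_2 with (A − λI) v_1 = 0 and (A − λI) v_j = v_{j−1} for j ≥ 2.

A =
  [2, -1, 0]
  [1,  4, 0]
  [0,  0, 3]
A Jordan chain for λ = 3 of length 2:
v_1 = (-1, 1, 0)ᵀ
v_2 = (1, 0, 0)ᵀ

Let N = A − (3)·I. We want v_2 with N^2 v_2 = 0 but N^1 v_2 ≠ 0; then v_{j-1} := N · v_j for j = 2, …, 2.

Pick v_2 = (1, 0, 0)ᵀ.
Then v_1 = N · v_2 = (-1, 1, 0)ᵀ.

Sanity check: (A − (3)·I) v_1 = (0, 0, 0)ᵀ = 0. ✓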